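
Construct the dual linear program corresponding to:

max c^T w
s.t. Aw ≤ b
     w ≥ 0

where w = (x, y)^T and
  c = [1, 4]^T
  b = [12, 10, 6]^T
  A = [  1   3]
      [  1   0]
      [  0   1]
Minimize: z = 12y1 + 10y2 + 6y3

Subject to:
  C1: -y1 - y2 ≤ -1
  C2: -3y1 - y3 ≤ -4
  y1, y2, y3 ≥ 0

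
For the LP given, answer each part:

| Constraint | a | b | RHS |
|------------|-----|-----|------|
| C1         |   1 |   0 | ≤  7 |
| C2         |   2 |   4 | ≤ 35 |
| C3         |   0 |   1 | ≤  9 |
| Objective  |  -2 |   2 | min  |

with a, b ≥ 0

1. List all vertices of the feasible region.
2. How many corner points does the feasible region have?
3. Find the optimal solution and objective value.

1. (0, 0), (7, 0), (7, 5.25), (0, 8.75)
2. 4
3. a = 7, b = 0, z = -14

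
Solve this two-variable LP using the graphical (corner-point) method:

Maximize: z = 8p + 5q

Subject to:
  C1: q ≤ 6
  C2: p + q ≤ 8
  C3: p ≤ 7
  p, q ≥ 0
Each vertex is the intersection of two constraint boundaries that also satisfies all remaining constraints:
  p = 0 and q = 0 → (0, 0)
  p = 7 and q = 0 → (7, 0)
  p + q = 8 and p = 7 → (7, 1)
  q = 6 and p + q = 8 → (2, 6)
  q = 6 and p = 0 → (0, 6)

Evaluating z = 8p + 5q at each vertex:
  (0, 0): z = 0
  (7, 0): z = 56
  (7, 1): z = 61
  (2, 6): z = 46
  (0, 6): z = 30

The maximum is at (7, 1) with z = 61.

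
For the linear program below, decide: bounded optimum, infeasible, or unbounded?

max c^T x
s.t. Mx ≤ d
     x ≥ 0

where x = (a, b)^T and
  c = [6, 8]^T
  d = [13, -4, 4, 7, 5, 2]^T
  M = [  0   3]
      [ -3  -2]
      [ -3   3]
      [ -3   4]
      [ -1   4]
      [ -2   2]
Feasible point: (1, 1) satisfies every constraint, so the LP is feasible.
Direction d = (1, 0): for each constraint row a, a·d ≤ 0 —
  (0)(1) + (3)(0) = 0 ≤ 0
  (-3)(1) + (-2)(0) = -3 ≤ 0
  (-3)(1) + (3)(0) = -3 ≤ 0
  (-3)(1) + (4)(0) = -3 ≤ 0
  (-1)(1) + (4)(0) = -1 ≤ 0
  (-2)(1) + (2)(0) = -2 ≤ 0
and d ≥ 0, so (1, 1) + t·d stays feasible for every t ≥ 0. Along this ray z = 6a + 8b changes by 6 per unit t, so z → +∞.

Unbounded: there is a feasible ray along which z → +∞.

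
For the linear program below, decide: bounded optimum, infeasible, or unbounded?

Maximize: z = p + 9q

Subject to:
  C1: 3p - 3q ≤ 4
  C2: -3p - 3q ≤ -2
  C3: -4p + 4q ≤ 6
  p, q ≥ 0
Feasible point: (0, 1) satisfies every constraint, so the LP is feasible.
Direction d = (1, 1): for each constraint row a, a·d ≤ 0 —
  (3)(1) + (-3)(1) = 0 ≤ 0
  (-3)(1) + (-3)(1) = -6 ≤ 0
  (-4)(1) + (4)(1) = 0 ≤ 0
and d ≥ 0, so (0, 1) + t·d stays feasible for every t ≥ 0. Along this ray z = p + 9q changes by 10 per unit t, so z → +∞.

The LP is unbounded; z can be made arbitrarily large.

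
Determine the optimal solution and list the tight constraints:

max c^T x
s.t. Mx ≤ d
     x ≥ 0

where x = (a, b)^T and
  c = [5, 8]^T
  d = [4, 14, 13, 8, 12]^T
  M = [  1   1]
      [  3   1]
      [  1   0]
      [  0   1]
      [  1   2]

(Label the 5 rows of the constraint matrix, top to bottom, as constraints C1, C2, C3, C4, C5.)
Optimal: a = 0, b = 4
Slack at optimum:
  C1: slack = 0 (binding)
  C2: slack = 10
  C3: slack = 13
  C4: slack = 4
  C5: slack = 4
  a ≥ 0: a = 0 (binding)
  b ≥ 0: b = 4
Binding constraints: C1, a ≥ 0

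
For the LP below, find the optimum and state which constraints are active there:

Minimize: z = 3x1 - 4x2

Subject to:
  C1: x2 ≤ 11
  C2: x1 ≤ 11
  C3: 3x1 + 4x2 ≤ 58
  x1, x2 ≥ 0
Optimal: x1 = 0, x2 = 11
Binding: C1, x1 ≥ 0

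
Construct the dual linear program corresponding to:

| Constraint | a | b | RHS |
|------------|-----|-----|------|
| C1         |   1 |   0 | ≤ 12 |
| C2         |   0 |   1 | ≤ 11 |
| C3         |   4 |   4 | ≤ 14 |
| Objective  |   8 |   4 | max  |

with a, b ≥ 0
Minimize: z = 12y1 + 11y2 + 14y3

Subject to:
  C1: -y1 - 4y3 ≤ -8
  C2: -y2 - 4y3 ≤ -4
  y1, y2, y3 ≥ 0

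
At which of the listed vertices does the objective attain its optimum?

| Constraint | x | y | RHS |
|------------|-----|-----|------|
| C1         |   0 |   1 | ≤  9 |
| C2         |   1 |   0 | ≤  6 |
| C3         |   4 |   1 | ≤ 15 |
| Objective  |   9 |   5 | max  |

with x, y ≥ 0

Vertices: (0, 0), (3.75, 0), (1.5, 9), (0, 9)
Evaluating z = 9x + 5y at each vertex:
  (0, 0): z = 0
  (3.75, 0): z = 33.75
  (1.5, 9): z = 58.5
  (0, 9): z = 45

The largest value is z = 58.5, attained at (1.5, 9).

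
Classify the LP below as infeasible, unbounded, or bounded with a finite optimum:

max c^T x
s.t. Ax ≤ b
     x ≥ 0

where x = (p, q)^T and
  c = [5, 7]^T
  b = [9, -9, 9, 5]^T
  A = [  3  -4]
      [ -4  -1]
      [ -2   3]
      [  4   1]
One constraint requires 4p + q ≤ 5, while the constraint -4p - q ≤ -9 is equivalent to 4p + q ≥ 9. Together they would need 9 ≤ 4p + q ≤ 5, which is impossible since 9 > 5. No point satisfies all constraints.

Infeasible — the constraint set is empty.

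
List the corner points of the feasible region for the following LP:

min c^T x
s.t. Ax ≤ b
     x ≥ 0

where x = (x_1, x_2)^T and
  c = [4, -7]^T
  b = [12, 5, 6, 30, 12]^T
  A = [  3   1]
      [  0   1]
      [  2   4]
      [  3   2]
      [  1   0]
Each vertex is the intersection of two constraint boundaries that also satisfies all remaining constraints:
  x_1 = 0 and x_2 = 0 → (0, 0)
  2x_1 + 4x_2 = 6 and x_2 = 0 → (3, 0)
  2x_1 + 4x_2 = 6 and x_1 = 0 → (0, 1.5)

Vertices: (0, 0), (3, 0), (0, 1.5)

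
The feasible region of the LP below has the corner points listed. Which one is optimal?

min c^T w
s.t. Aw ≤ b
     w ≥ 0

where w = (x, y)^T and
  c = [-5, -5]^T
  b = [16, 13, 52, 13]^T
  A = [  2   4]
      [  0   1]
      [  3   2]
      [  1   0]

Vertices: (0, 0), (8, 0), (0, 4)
(8, 0) with z = -40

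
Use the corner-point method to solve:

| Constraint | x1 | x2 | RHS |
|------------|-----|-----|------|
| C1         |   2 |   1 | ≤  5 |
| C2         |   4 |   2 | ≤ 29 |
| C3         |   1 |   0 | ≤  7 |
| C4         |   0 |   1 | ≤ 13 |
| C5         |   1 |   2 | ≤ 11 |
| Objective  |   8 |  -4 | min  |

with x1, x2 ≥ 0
x1 = 0, x2 = 5, z = -20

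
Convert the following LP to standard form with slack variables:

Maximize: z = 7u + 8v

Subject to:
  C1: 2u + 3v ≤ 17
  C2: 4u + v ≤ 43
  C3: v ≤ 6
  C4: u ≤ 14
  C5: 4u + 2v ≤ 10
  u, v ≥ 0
max z = 7u + 8v

s.t.
  2u + 3v + s1 = 17
  4u + v + s2 = 43
  v + s3 = 6
  u + s4 = 14
  4u + 2v + s5 = 10
  u, v, s1, s2, s3, s4, s5 ≥ 0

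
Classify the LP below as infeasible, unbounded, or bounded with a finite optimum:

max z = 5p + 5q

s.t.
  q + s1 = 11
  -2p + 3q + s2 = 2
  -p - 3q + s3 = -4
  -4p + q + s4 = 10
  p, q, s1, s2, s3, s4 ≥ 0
Feasible point: (1, 1) satisfies every constraint, so the LP is feasible.
Direction d = (1, 0): for each constraint row a, a·d ≤ 0 —
  (0)(1) + (1)(0) = 0 ≤ 0
  (-2)(1) + (3)(0) = -2 ≤ 0
  (-1)(1) + (-3)(0) = -1 ≤ 0
  (-4)(1) + (1)(0) = -4 ≤ 0
and d ≥ 0, so (1, 1) + t·d stays feasible for every t ≥ 0. Along this ray z = 5p + 5q changes by 5 per unit t, so z → +∞.

Unbounded: there is a feasible ray along which z → +∞.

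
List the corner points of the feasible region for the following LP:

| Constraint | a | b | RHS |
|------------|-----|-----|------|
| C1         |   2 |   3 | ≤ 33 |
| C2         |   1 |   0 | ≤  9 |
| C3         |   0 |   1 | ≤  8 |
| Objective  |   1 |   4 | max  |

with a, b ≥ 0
Each vertex is the intersection of two constraint boundaries that also satisfies all remaining constraints:
  a = 0 and b = 0 → (0, 0)
  a = 9 and b = 0 → (9, 0)
  2a + 3b = 33 and a = 9 → (9, 5)
  2a + 3b = 33 and b = 8 → (4.5, 8)
  b = 8 and a = 0 → (0, 8)

Vertices: (0, 0), (9, 0), (9, 5), (4.5, 8), (0, 8)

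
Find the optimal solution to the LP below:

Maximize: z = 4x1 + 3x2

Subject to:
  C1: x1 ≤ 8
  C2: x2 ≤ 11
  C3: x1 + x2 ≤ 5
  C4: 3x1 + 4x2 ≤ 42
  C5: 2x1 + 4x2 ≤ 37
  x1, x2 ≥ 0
x1 = 5, x2 = 0, z = 20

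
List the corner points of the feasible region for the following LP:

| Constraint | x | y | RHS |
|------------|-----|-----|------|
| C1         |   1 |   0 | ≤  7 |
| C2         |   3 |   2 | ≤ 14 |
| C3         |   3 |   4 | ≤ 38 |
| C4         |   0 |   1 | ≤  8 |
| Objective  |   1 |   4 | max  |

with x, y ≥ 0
Each vertex is the intersection of two constraint boundaries that also satisfies all remaining constraints:
  x = 0 and y = 0 → (0, 0)
  3x + 2y = 14 and y = 0 → (4.667, 0)
  3x + 2y = 14 and x = 0 → (0, 7)

Vertices: (0, 0), (4.667, 0), (0, 7)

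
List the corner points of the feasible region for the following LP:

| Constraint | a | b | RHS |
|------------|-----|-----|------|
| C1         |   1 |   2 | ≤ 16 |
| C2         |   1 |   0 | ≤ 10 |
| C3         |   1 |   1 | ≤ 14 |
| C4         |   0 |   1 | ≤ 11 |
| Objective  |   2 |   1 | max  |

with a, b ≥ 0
Each vertex is the intersection of two constraint boundaries that also satisfies all remaining constraints:
  a = 0 and b = 0 → (0, 0)
  a = 10 and b = 0 → (10, 0)
  a + 2b = 16 and a = 10 → (10, 3)
  a + 2b = 16 and a = 0 → (0, 8)

Vertices: (0, 0), (10, 0), (10, 3), (0, 8)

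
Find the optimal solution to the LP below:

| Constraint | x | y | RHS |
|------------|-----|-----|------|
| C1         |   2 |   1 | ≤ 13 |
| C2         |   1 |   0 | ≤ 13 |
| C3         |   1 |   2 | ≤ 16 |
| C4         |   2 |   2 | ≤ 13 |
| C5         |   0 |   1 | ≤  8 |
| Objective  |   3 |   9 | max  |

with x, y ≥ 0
Each vertex is the intersection of two constraint boundaries that also satisfies all remaining constraints:
  x = 0 and y = 0 → (0, 0)
  2x + y = 13 and 2x + 2y = 13 → (6.5, 0)
  2x + 2y = 13 and x = 0 → (0, 6.5)

Evaluating z = 3x + 9y at each vertex:
  (0, 0): z = 0
  (6.5, 0): z = 19.5
  (0, 6.5): z = 58.5

The maximum is at (0, 6.5) with z = 58.5.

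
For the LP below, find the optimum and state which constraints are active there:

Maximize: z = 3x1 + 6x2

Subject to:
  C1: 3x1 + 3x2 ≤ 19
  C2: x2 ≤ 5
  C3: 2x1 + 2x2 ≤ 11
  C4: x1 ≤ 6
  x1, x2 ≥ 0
Optimal: x1 = 0.5, x2 = 5
Binding: C2, C3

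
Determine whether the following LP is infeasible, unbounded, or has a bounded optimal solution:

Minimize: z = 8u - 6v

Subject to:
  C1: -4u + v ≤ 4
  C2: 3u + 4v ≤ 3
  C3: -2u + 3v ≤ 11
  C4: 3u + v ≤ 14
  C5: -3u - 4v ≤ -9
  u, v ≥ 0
C2 requires 3u + 4v ≤ 3, while C5 (-3u - 4v ≤ -9) is equivalent to 3u + 4v ≥ 9. Together they would need 9 ≤ 3u + 4v ≤ 3, which is impossible since 9 > 3. No point satisfies all constraints.

The feasible region is empty; the LP is infeasible.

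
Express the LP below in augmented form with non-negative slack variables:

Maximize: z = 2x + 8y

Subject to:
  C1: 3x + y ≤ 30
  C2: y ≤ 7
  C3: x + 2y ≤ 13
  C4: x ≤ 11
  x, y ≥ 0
max z = 2x + 8y

s.t.
  3x + y + s1 = 30
  y + s2 = 7
  x + 2y + s3 = 13
  x + s4 = 11
  x, y, s1, s2, s3, s4 ≥ 0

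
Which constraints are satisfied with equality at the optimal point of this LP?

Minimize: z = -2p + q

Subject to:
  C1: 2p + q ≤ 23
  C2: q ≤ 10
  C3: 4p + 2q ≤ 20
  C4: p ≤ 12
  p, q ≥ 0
Optimal: p = 5, q = 0
Slack at optimum:
  C1: slack = 13
  C2: slack = 10
  C3: slack = 0 (binding)
  C4: slack = 7
  p ≥ 0: p = 5
  q ≥ 0: q = 0 (binding)
Binding constraints: C3, q ≥ 0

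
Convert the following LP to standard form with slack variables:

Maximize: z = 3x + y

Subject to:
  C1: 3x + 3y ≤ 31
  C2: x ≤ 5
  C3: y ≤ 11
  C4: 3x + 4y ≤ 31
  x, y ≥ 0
max z = 3x + y

s.t.
  3x + 3y + s1 = 31
  x + s2 = 5
  y + s3 = 11
  3x + 4y + s4 = 31
  x, y, s1, s2, s3, s4 ≥ 0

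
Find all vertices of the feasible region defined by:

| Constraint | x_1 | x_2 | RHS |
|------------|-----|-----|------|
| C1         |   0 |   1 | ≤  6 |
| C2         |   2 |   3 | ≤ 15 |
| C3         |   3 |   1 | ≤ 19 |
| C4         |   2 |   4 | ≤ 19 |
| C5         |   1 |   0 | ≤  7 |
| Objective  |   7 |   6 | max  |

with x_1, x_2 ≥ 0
Each vertex is the intersection of two constraint boundaries that also satisfies all remaining constraints:
  x_1 = 0 and x_2 = 0 → (0, 0)
  3x_1 + x_2 = 19 and x_2 = 0 → (6.333, 0)
  2x_1 + 3x_2 = 15 and 3x_1 + x_2 = 19 → (6, 1)
  2x_1 + 3x_2 = 15 and 2x_1 + 4x_2 = 19 → (1.5, 4)
  2x_1 + 4x_2 = 19 and x_1 = 0 → (0, 4.75)

Vertices: (0, 0), (6.333, 0), (6, 1), (1.5, 4), (0, 4.75)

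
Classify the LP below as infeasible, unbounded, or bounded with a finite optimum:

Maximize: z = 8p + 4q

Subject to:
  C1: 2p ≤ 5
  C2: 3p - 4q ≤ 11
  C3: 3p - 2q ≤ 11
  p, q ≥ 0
Feasible point: (0, 0) satisfies every constraint, so the LP is feasible.
Direction d = (0, 1): for each constraint row a, a·d ≤ 0 —
  (2)(0) + (0)(1) = 0 ≤ 0
  (3)(0) + (-4)(1) = -4 ≤ 0
  (3)(0) + (-2)(1) = -2 ≤ 0
and d ≥ 0, so (0, 0) + t·d stays feasible for every t ≥ 0. Along this ray z = 8p + 4q changes by 4 per unit t, so z → +∞.

Unbounded: there is a feasible ray along which z → +∞.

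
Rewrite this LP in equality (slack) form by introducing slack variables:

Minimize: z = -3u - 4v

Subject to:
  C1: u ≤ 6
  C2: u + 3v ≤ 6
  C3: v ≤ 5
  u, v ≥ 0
min z = -3u - 4v

s.t.
  u + s1 = 6
  u + 3v + s2 = 6
  v + s3 = 5
  u, v, s1, s2, s3 ≥ 0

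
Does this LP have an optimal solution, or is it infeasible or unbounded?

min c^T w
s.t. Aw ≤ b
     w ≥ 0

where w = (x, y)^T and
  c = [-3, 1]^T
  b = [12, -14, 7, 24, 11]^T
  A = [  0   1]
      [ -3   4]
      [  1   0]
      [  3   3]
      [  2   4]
The point (5.5, 0) satisfies every constraint, so the LP is feasible; the constraints give x ≤ 7 and y ≤ 12, which with x, y ≥ 0 keep the feasible region inside a bounded box. A feasible, bounded LP attains a finite optimum at a vertex.

Feasible with finite optimum z* = -16.5 at (5.5, 0).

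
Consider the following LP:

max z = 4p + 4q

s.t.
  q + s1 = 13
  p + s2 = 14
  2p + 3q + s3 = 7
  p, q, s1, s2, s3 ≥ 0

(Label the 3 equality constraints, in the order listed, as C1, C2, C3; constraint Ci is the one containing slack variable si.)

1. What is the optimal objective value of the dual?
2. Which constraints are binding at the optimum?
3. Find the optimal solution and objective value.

1. 14 (by strong duality, equal to the primal optimum)
2. C3, q ≥ 0
3. p = 3.5, q = 0, z = 14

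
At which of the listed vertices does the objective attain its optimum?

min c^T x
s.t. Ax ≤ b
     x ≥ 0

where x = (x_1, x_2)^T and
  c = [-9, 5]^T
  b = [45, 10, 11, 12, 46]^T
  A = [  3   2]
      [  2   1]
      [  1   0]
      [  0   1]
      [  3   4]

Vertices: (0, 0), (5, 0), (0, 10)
(5, 0) with z = -45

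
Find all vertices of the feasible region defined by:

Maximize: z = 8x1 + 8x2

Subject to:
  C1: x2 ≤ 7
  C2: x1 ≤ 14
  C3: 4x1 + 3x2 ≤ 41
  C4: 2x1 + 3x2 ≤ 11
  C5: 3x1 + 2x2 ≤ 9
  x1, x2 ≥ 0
Each vertex is the intersection of two constraint boundaries that also satisfies all remaining constraints:
  x1 = 0 and x2 = 0 → (0, 0)
  3x1 + 2x2 = 9 and x2 = 0 → (3, 0)
  2x1 + 3x2 = 11 and 3x1 + 2x2 = 9 → (1, 3)
  2x1 + 3x2 = 11 and x1 = 0 → (0, 3.667)

Vertices: (0, 0), (3, 0), (1, 3), (0, 3.667)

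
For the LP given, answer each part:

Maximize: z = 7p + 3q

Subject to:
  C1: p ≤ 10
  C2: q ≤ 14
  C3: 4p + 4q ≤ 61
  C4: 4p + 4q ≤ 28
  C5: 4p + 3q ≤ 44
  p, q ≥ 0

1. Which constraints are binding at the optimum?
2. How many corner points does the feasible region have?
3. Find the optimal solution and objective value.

1. C4, q ≥ 0
2. 3
3. p = 7, q = 0, z = 49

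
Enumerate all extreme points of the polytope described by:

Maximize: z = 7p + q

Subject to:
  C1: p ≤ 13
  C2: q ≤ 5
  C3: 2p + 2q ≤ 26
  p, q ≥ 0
Each vertex is the intersection of two constraint boundaries that also satisfies all remaining constraints:
  p = 0 and q = 0 → (0, 0)
  p = 13 and 2p + 2q = 26 → (13, 0)
  q = 5 and 2p + 2q = 26 → (8, 5)
  q = 5 and p = 0 → (0, 5)

Vertices: (0, 0), (13, 0), (8, 5), (0, 5)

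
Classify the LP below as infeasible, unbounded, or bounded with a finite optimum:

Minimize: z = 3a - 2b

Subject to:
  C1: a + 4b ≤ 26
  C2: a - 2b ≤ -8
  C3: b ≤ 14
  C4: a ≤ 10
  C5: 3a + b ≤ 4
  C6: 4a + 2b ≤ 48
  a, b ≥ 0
The point (0, 4) satisfies every constraint, so the LP is feasible; the constraints give a ≤ 10 and b ≤ 14, which with a, b ≥ 0 keep the feasible region inside a bounded box. A feasible, bounded LP attains a finite optimum at a vertex.

Evaluating z = 3a - 2b at each vertex:
  (0, 4): z = -8

Bounded optimum: z* = -8 at (0, 4).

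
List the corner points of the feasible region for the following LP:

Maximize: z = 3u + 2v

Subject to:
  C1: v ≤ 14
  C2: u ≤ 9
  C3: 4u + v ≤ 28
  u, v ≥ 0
Each vertex is the intersection of two constraint boundaries that also satisfies all remaining constraints:
  u = 0 and v = 0 → (0, 0)
  4u + v = 28 and v = 0 → (7, 0)
  v = 14 and 4u + v = 28 → (3.5, 14)
  v = 14 and u = 0 → (0, 14)

Vertices: (0, 0), (7, 0), (3.5, 14), (0, 14)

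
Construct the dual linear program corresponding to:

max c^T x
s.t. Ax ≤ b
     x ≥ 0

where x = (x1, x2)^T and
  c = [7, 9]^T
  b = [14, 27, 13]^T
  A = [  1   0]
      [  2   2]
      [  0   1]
Minimize: z = 14y1 + 27y2 + 13y3

Subject to:
  C1: -y1 - 2y2 ≤ -7
  C2: -2y2 - y3 ≤ -9
  y1, y2, y3 ≥ 0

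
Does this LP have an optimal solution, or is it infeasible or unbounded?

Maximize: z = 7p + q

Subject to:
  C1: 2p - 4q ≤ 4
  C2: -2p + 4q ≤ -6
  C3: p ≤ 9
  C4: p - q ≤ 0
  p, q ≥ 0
C1 requires 2p - 4q ≤ 4, while C2 (-2p + 4q ≤ -6) is equivalent to 2p - 4q ≥ 6. Together they would need 6 ≤ 2p - 4q ≤ 4, which is impossible since 6 > 4. No point satisfies all constraints.

Infeasible — the constraint set is empty.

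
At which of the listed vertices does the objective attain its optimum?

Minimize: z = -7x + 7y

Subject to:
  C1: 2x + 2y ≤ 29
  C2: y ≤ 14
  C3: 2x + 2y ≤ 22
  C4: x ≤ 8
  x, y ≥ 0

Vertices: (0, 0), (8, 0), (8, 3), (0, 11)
Evaluating z = -7x + 7y at each vertex:
  (0, 0): z = 0
  (8, 0): z = -56
  (8, 3): z = -35
  (0, 11): z = 77

The smallest value is z = -56, attained at (8, 0).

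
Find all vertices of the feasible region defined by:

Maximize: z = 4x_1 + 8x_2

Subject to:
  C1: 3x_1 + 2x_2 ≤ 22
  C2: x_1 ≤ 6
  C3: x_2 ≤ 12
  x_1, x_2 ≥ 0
Each vertex is the intersection of two constraint boundaries that also satisfies all remaining constraints:
  x_1 = 0 and x_2 = 0 → (0, 0)
  x_1 = 6 and x_2 = 0 → (6, 0)
  3x_1 + 2x_2 = 22 and x_1 = 6 → (6, 2)
  3x_1 + 2x_2 = 22 and x_1 = 0 → (0, 11)

Vertices: (0, 0), (6, 0), (6, 2), (0, 11)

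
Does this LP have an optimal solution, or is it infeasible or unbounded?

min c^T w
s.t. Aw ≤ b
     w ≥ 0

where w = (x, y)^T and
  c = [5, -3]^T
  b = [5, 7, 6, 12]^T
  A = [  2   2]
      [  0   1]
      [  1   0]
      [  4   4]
The point (0, 2.5) satisfies every constraint, so the LP is feasible; the constraints give x ≤ 6 and y ≤ 7, which with x, y ≥ 0 keep the feasible region inside a bounded box. A feasible, bounded LP attains a finite optimum at a vertex.

Evaluating z = 5x - 3y at each vertex:
  (0, 0): z = 0
  (2.5, 0): z = 12.5
  (0, 2.5): z = -7.5

The LP has an optimal solution: (0, 2.5) with z = -7.5.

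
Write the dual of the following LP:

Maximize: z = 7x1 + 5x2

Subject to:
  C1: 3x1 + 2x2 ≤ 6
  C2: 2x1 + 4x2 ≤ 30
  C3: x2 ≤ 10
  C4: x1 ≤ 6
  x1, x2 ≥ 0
Minimize: z = 6y1 + 30y2 + 10y3 + 6y4

Subject to:
  C1: -3y1 - 2y2 - y4 ≤ -7
  C2: -2y1 - 4y2 - y3 ≤ -5
  y1, y2, y3, y4 ≥ 0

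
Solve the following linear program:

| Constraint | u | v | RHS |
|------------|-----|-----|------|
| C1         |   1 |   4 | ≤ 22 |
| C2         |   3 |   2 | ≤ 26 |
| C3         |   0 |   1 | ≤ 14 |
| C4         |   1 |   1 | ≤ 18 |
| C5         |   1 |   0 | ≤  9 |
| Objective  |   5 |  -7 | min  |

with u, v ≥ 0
Each vertex is the intersection of two constraint boundaries that also satisfies all remaining constraints:
  u = 0 and v = 0 → (0, 0)
  3u + 2v = 26 and v = 0 → (8.667, 0)
  u + 4v = 22 and 3u + 2v = 26 → (6, 4)
  u + 4v = 22 and u = 0 → (0, 5.5)

Evaluating z = 5u - 7v at each vertex:
  (0, 0): z = 0
  (8.667, 0): z = 43.33
  (6, 4): z = 2
  (0, 5.5): z = -38.5

The minimum is at (0, 5.5) with z = -38.5.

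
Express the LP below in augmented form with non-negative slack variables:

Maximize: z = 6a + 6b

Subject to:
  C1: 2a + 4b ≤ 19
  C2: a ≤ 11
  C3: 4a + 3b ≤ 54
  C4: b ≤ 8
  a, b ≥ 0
max z = 6a + 6b

s.t.
  2a + 4b + s1 = 19
  a + s2 = 11
  4a + 3b + s3 = 54
  b + s4 = 8
  a, b, s1, s2, s3, s4 ≥ 0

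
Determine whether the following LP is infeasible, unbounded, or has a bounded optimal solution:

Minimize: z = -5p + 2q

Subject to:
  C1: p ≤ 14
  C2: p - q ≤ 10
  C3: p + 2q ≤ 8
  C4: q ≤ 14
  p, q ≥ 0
The point (8, 0) satisfies every constraint, so the LP is feasible; the constraints give p ≤ 14 and q ≤ 14, which with p, q ≥ 0 keep the feasible region inside a bounded box. A feasible, bounded LP attains a finite optimum at a vertex.

Bounded optimum: z* = -40 at (8, 0).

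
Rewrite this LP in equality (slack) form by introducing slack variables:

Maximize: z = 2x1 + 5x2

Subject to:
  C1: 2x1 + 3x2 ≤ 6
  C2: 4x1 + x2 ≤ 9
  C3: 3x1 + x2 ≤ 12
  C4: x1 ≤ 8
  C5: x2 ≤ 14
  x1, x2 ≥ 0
max z = 2x1 + 5x2

s.t.
  2x1 + 3x2 + s1 = 6
  4x1 + x2 + s2 = 9
  3x1 + x2 + s3 = 12
  x1 + s4 = 8
  x2 + s5 = 14
  x1, x2, s1, s2, s3, s4, s5 ≥ 0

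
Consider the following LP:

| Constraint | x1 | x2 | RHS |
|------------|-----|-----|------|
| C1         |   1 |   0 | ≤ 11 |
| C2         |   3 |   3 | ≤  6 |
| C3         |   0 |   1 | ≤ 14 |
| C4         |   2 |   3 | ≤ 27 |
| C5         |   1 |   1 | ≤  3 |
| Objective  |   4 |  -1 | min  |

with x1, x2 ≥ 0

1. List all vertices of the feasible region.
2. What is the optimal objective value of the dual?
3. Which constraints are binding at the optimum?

1. (0, 0), (2, 0), (0, 2)
2. -2 (by strong duality, equal to the primal optimum)
3. C2, x1 ≥ 0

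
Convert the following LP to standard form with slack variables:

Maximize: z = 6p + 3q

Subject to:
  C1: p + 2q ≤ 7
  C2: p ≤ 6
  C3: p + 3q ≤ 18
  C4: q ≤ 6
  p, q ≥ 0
max z = 6p + 3q

s.t.
  p + 2q + s1 = 7
  p + s2 = 6
  p + 3q + s3 = 18
  q + s4 = 6
  p, q, s1, s2, s3, s4 ≥ 0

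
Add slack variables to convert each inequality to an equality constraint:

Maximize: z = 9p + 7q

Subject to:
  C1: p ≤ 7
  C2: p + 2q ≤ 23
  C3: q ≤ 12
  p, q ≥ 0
max z = 9p + 7q

s.t.
  p + s1 = 7
  p + 2q + s2 = 23
  q + s3 = 12
  p, q, s1, s2, s3 ≥ 0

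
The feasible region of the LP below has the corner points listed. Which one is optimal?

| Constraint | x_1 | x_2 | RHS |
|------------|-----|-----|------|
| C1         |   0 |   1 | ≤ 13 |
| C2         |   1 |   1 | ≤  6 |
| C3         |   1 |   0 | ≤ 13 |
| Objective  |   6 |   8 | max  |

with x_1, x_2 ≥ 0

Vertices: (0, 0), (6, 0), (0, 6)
Evaluating z = 6x_1 + 8x_2 at each vertex:
  (0, 0): z = 0
  (6, 0): z = 36
  (0, 6): z = 48

The largest value is z = 48, attained at (0, 6).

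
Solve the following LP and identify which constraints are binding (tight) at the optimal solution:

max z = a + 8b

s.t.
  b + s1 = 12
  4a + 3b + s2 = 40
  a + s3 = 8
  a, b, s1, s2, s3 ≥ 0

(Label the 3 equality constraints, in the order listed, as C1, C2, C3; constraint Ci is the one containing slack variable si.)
Optimal: a = 1, b = 12
Binding: C1, C2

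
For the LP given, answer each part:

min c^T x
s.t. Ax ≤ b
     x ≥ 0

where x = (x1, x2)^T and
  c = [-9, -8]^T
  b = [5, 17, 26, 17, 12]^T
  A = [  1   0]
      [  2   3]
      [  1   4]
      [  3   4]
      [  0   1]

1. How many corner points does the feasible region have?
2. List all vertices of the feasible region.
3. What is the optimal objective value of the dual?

1. 4
2. (0, 0), (5, 0), (5, 0.5), (0, 4.25)
3. -49 (by strong duality, equal to the primal optimum)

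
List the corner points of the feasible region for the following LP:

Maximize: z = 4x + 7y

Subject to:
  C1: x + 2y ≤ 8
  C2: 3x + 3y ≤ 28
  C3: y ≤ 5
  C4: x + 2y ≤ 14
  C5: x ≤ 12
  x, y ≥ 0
Each vertex is the intersection of two constraint boundaries that also satisfies all remaining constraints:
  x = 0 and y = 0 → (0, 0)
  x + 2y = 8 and y = 0 → (8, 0)
  x + 2y = 8 and x = 0 → (0, 4)

Vertices: (0, 0), (8, 0), (0, 4)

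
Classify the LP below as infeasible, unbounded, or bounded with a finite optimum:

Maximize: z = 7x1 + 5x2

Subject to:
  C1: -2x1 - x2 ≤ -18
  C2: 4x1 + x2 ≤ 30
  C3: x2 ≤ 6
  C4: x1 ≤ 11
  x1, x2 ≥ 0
The point (6, 6) satisfies every constraint, so the LP is feasible; the constraints give x1 ≤ 11 and x2 ≤ 6, which with x1, x2 ≥ 0 keep the feasible region inside a bounded box. A feasible, bounded LP attains a finite optimum at a vertex.

Feasible with finite optimum z* = 72 at (6, 6).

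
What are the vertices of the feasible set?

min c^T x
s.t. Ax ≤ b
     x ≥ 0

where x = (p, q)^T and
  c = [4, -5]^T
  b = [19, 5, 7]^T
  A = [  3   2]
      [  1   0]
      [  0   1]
Each vertex is the intersection of two constraint boundaries that also satisfies all remaining constraints:
  p = 0 and q = 0 → (0, 0)
  p = 5 and q = 0 → (5, 0)
  3p + 2q = 19 and p = 5 → (5, 2)
  3p + 2q = 19 and q = 7 → (1.667, 7)
  q = 7 and p = 0 → (0, 7)

Vertices: (0, 0), (5, 0), (5, 2), (1.667, 7), (0, 7)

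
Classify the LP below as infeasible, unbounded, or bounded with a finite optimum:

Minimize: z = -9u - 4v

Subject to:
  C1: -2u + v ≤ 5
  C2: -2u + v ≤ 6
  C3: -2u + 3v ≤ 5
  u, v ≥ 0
Feasible point: (0, 0) satisfies every constraint, so the LP is feasible.
Direction d = (1, 0): for each constraint row a, a·d ≤ 0 —
  (-2)(1) + (1)(0) = -2 ≤ 0
  (-2)(1) + (1)(0) = -2 ≤ 0
  (-2)(1) + (3)(0) = -2 ≤ 0
and d ≥ 0, so (0, 0) + t·d stays feasible for every t ≥ 0. Along this ray z = -9u - 4v changes by -9 per unit t, so z → −∞.

Unbounded — the objective can decrease without bound over the feasible region.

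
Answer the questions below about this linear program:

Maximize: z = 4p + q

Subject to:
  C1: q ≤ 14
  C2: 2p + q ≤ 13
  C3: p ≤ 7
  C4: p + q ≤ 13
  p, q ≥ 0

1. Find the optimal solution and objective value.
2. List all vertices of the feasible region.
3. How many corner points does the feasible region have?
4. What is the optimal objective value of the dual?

1. p = 6.5, q = 0, z = 26
2. (0, 0), (6.5, 0), (0, 13)
3. 3
4. 26 (by strong duality, equal to the primal optimum)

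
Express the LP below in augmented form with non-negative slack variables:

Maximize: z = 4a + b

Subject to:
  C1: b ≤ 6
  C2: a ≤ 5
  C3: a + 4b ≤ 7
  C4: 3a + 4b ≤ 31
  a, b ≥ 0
max z = 4a + b

s.t.
  b + s1 = 6
  a + s2 = 5
  a + 4b + s3 = 7
  3a + 4b + s4 = 31
  a, b, s1, s2, s3, s4 ≥ 0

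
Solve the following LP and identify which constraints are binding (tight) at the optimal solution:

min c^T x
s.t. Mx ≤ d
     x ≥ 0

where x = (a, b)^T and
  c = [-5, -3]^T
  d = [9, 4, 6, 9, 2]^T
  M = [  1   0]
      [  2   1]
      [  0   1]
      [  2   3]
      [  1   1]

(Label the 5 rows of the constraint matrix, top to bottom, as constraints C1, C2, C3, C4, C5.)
Optimal: a = 2, b = 0
Binding: C2, C5, b ≥ 0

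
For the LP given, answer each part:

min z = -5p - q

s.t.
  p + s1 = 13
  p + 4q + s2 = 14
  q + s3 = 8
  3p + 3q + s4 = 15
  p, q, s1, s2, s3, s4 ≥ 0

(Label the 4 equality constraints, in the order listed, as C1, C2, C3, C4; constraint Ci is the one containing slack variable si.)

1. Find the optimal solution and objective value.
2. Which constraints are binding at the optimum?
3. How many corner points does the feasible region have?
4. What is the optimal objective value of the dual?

1. p = 5, q = 0, z = -25
2. C4, q ≥ 0
3. 4
4. -25 (by strong duality, equal to the primal optimum)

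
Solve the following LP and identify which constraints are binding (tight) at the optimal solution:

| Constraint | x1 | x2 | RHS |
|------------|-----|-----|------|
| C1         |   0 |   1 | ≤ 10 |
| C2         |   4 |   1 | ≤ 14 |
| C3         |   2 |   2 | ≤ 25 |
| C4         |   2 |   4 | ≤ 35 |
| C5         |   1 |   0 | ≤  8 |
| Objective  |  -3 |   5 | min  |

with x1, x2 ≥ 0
Optimal: x1 = 3.5, x2 = 0
Slack at optimum:
  C1: slack = 10
  C2: slack = 0 (binding)
  C3: slack = 18
  C4: slack = 28
  C5: slack = 4.5
  x1 ≥ 0: x1 = 3.5
  x2 ≥ 0: x2 = 0 (binding)
Binding constraints: C2, x2 ≥ 0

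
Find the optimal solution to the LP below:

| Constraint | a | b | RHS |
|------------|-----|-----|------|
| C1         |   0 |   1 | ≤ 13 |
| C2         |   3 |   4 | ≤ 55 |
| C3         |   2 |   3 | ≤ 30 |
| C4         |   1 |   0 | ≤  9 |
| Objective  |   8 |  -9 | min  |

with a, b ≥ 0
a = 0, b = 10, z = -90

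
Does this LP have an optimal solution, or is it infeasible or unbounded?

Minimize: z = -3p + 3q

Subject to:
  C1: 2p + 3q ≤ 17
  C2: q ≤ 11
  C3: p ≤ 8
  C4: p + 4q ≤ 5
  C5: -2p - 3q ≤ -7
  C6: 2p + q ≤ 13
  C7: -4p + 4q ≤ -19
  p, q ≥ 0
The point (5, 0) satisfies every constraint, so the LP is feasible; the constraints give p ≤ 8 and q ≤ 11, which with p, q ≥ 0 keep the feasible region inside a bounded box. A feasible, bounded LP attains a finite optimum at a vertex.

Feasible with finite optimum z* = -15 at (5, 0).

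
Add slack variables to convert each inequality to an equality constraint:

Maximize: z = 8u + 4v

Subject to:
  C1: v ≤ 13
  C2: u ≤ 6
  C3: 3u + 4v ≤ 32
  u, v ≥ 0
max z = 8u + 4v

s.t.
  v + s1 = 13
  u + s2 = 6
  3u + 4v + s3 = 32
  u, v, s1, s2, s3 ≥ 0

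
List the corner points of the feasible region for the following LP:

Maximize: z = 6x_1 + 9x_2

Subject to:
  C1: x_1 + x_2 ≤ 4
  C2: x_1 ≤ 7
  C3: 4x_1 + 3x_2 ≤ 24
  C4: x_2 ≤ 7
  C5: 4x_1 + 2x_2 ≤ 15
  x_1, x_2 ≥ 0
Each vertex is the intersection of two constraint boundaries that also satisfies all remaining constraints:
  x_1 = 0 and x_2 = 0 → (0, 0)
  4x_1 + 2x_2 = 15 and x_2 = 0 → (3.75, 0)
  x_1 + x_2 = 4 and 4x_1 + 2x_2 = 15 → (3.5, 0.5)
  x_1 + x_2 = 4 and x_1 = 0 → (0, 4)

Vertices: (0, 0), (3.75, 0), (3.5, 0.5), (0, 4)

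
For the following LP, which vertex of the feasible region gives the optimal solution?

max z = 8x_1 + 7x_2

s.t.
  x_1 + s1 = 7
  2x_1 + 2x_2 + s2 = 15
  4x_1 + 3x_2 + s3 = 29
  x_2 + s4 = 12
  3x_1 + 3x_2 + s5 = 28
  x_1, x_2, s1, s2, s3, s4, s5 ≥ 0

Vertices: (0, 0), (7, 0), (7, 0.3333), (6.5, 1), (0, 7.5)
Evaluating z = 8x_1 + 7x_2 at each vertex:
  (0, 0): z = 0
  (7, 0): z = 56
  (7, 0.3333): z = 58.33
  (6.5, 1): z = 59
  (0, 7.5): z = 52.5

The largest value is z = 59, attained at (6.5, 1).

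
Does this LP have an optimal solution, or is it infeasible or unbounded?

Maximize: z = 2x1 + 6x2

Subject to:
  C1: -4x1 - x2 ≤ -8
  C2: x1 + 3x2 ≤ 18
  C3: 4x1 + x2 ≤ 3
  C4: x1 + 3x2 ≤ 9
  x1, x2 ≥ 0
C3 requires 4x1 + x2 ≤ 3, while C1 (-4x1 - x2 ≤ -8) is equivalent to 4x1 + x2 ≥ 8. Together they would need 8 ≤ 4x1 + x2 ≤ 3, which is impossible since 8 > 3. No point satisfies all constraints.

The feasible region is empty; the LP is infeasible.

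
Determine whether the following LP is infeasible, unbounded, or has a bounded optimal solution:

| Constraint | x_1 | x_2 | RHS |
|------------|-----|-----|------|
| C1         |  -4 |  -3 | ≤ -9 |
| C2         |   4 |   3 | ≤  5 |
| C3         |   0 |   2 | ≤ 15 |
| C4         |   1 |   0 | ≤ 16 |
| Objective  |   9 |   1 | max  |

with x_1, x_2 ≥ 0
C2 requires 4x_1 + 3x_2 ≤ 5, while C1 (-4x_1 - 3x_2 ≤ -9) is equivalent to 4x_1 + 3x_2 ≥ 9. Together they would need 9 ≤ 4x_1 + 3x_2 ≤ 5, which is impossible since 9 > 5. No point satisfies all constraints.

Infeasible: no point satisfies all constraints simultaneously.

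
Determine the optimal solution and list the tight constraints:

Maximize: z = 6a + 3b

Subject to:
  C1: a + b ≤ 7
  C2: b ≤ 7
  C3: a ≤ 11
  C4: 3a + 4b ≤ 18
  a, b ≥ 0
Optimal: a = 6, b = 0
Binding: C4, b ≥ 0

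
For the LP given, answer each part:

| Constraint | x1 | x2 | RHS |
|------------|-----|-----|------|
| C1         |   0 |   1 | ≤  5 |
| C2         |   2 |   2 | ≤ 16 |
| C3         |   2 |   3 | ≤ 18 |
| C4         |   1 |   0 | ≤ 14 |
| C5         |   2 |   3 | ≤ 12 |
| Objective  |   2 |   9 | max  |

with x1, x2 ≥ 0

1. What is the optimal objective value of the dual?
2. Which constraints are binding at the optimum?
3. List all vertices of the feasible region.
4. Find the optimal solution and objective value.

1. 36 (by strong duality, equal to the primal optimum)
2. C5, x1 ≥ 0
3. (0, 0), (6, 0), (0, 4)
4. x1 = 0, x2 = 4, z = 36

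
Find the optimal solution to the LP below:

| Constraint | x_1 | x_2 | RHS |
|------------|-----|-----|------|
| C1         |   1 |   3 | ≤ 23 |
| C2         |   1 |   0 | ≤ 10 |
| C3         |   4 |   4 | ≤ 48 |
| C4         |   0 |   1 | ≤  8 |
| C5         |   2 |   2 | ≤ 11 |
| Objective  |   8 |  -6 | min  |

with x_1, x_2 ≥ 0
x_1 = 0, x_2 = 5.5, z = -33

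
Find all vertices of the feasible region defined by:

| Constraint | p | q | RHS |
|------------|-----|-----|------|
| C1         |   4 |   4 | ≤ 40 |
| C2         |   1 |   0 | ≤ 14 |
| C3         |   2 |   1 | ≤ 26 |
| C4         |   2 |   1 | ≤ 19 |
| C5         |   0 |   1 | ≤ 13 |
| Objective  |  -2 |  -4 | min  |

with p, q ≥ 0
Each vertex is the intersection of two constraint boundaries that also satisfies all remaining constraints:
  p = 0 and q = 0 → (0, 0)
  2p + q = 19 and q = 0 → (9.5, 0)
  4p + 4q = 40 and 2p + q = 19 → (9, 1)
  4p + 4q = 40 and p = 0 → (0, 10)

Vertices: (0, 0), (9.5, 0), (9, 1), (0, 10)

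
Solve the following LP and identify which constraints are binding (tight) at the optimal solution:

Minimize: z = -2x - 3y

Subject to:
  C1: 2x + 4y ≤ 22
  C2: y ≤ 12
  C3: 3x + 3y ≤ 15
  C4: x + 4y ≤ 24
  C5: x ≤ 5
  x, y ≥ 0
Optimal: x = 0, y = 5
Binding: C3, x ≥ 0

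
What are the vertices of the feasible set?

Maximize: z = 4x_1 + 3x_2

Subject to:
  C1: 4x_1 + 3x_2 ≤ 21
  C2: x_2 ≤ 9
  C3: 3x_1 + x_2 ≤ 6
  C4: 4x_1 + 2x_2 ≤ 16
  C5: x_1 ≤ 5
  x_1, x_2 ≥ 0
Each vertex is the intersection of two constraint boundaries that also satisfies all remaining constraints:
  x_1 = 0 and x_2 = 0 → (0, 0)
  3x_1 + x_2 = 6 and x_2 = 0 → (2, 0)
  3x_1 + x_2 = 6 and x_1 = 0 → (0, 6)

Vertices: (0, 0), (2, 0), (0, 6)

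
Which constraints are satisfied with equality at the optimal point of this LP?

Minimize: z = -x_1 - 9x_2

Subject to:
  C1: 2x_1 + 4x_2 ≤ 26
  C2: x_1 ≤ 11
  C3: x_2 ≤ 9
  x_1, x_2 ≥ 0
Optimal: x_1 = 0, x_2 = 6.5
Binding: C1, x_1 ≥ 0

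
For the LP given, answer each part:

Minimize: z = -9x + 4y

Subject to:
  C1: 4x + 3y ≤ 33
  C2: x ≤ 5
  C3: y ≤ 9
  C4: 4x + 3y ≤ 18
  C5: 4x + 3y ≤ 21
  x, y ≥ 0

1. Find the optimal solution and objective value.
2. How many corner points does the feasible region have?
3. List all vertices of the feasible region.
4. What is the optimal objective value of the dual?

1. x = 4.5, y = 0, z = -40.5
2. 3
3. (0, 0), (4.5, 0), (0, 6)
4. -40.5 (by strong duality, equal to the primal optimum)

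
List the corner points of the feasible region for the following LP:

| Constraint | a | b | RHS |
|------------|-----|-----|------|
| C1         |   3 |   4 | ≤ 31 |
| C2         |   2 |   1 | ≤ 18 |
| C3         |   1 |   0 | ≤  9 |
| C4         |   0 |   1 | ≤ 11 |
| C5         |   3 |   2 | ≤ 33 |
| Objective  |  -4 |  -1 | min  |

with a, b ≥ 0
Each vertex is the intersection of two constraint boundaries that also satisfies all remaining constraints:
  a = 0 and b = 0 → (0, 0)
  2a + b = 18 and a = 9 → (9, 0)
  3a + 4b = 31 and 2a + b = 18 → (8.2, 1.6)
  3a + 4b = 31 and a = 0 → (0, 7.75)

Vertices: (0, 0), (9, 0), (8.2, 1.6), (0, 7.75)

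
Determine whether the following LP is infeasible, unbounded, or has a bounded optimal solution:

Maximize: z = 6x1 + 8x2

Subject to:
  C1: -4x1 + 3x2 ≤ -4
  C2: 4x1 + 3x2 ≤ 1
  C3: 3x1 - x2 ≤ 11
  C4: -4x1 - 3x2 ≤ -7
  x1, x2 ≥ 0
C2 requires 4x1 + 3x2 ≤ 1, while C4 (-4x1 - 3x2 ≤ -7) is equivalent to 4x1 + 3x2 ≥ 7. Together they would need 7 ≤ 4x1 + 3x2 ≤ 1, which is impossible since 7 > 1. No point satisfies all constraints.

Infeasible: no point satisfies all constraints simultaneously.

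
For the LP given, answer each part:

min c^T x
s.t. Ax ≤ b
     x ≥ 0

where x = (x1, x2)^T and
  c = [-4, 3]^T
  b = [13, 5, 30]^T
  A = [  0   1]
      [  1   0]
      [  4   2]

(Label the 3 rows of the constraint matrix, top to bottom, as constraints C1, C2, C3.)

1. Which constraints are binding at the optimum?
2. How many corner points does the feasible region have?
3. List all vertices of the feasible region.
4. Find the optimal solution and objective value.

1. C2, x2 ≥ 0
2. 5
3. (0, 0), (5, 0), (5, 5), (1, 13), (0, 13)
4. x1 = 5, x2 = 0, z = -20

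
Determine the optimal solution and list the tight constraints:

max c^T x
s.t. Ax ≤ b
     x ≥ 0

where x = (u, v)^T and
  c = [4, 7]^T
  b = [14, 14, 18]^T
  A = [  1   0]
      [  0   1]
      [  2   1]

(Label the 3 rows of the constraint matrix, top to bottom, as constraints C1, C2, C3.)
Optimal: u = 2, v = 14
Slack at optimum:
  C1: slack = 12
  C2: slack = 0 (binding)
  C3: slack = 0 (binding)
  u ≥ 0: u = 2
  v ≥ 0: v = 14
Binding constraints: C2, C3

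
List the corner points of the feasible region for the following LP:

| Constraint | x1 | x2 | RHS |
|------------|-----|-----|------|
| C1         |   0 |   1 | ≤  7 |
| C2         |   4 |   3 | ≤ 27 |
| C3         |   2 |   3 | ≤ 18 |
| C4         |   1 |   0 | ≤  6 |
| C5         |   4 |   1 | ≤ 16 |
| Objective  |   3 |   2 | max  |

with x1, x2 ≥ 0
Each vertex is the intersection of two constraint boundaries that also satisfies all remaining constraints:
  x1 = 0 and x2 = 0 → (0, 0)
  4x1 + x2 = 16 and x2 = 0 → (4, 0)
  2x1 + 3x2 = 18 and 4x1 + x2 = 16 → (3, 4)
  2x1 + 3x2 = 18 and x1 = 0 → (0, 6)

Vertices: (0, 0), (4, 0), (3, 4), (0, 6)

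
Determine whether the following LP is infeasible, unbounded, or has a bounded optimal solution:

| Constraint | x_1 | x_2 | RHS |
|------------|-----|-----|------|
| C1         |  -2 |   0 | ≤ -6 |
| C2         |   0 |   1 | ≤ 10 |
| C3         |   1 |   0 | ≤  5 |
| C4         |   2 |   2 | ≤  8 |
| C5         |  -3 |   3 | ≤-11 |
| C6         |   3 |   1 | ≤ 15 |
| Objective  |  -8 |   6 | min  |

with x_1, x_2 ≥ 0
The point (4, 0) satisfies every constraint, so the LP is feasible; the constraints give x_1 ≤ 5 and x_2 ≤ 10, which with x_1, x_2 ≥ 0 keep the feasible region inside a bounded box. A feasible, bounded LP attains a finite optimum at a vertex.

Evaluating z = -8x_1 + 6x_2 at each vertex:
  (3.667, 0): z = -29.33
  (4, 0): z = -32
  (3.833, 0.1667): z = -29.67

Bounded optimum: z* = -32 at (4, 0).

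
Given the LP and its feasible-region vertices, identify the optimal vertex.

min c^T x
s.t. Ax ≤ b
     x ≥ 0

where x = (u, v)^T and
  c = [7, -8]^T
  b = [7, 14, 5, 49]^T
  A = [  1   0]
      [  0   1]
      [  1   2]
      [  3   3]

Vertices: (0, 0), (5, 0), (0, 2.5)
(0, 2.5) with z = -20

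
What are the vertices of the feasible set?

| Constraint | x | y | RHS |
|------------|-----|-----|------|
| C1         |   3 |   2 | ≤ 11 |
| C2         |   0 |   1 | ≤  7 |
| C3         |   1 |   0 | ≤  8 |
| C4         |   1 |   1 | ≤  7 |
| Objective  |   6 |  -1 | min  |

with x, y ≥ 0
Each vertex is the intersection of two constraint boundaries that also satisfies all remaining constraints:
  x = 0 and y = 0 → (0, 0)
  3x + 2y = 11 and y = 0 → (3.667, 0)
  3x + 2y = 11 and x = 0 → (0, 5.5)

Vertices: (0, 0), (3.667, 0), (0, 5.5)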